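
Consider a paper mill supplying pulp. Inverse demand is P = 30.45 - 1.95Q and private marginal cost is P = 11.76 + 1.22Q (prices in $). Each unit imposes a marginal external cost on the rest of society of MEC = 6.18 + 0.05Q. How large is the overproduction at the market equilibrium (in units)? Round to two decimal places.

2.01 units

Market equilibrium (private): 11.76 + 1.22Q = 30.45 - 1.95Q → Q_m = 5.8959.
Social marginal cost = private MC + MEC = 17.94 + 1.27Q.
Set SMC = demand: 17.94 + 1.27Q = 30.45 - 1.95Q → Q* = 3.8851.
Gap = |5.8959 − 3.8851| = 2.0108.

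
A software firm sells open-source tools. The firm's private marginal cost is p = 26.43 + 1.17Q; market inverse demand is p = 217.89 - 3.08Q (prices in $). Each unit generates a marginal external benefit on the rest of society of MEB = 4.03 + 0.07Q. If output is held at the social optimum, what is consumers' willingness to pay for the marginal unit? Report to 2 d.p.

Social marginal cost = private MC − MEB = 22.40 + 1.10Q.
Set SMC = demand: 22.40 + 1.10Q = 217.89 - 3.08Q → Q* = 46.7679.
Consumer price on the demand curve at Q*: 217.89 − 3.08×46.7679 = 73.8449.

P = $73.84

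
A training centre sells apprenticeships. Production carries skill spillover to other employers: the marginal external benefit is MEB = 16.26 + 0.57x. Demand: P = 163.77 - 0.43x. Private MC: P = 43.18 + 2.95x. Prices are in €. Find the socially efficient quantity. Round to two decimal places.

Social marginal cost = private MC − MEB = 26.92 + 2.38x.
Set SMC = demand: 26.92 + 2.38x = 163.77 - 0.43x → x* = 48.7011.

x* = 48.70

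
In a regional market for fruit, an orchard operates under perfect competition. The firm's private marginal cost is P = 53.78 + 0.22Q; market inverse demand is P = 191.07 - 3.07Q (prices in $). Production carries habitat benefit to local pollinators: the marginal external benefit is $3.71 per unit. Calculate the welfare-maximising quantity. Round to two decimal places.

Social marginal cost = private MC − MEB = 50.07 + 0.22Q.
Set SMC = demand: 50.07 + 0.22Q = 191.07 - 3.07Q → Q* = 42.8571.

Q* = 42.86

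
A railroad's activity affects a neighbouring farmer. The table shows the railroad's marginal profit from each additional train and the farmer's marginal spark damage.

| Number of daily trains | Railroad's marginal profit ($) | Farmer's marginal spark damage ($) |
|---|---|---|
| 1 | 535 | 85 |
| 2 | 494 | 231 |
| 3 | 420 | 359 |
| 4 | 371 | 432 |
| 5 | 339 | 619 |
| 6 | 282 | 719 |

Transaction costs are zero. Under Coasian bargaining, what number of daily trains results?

Bargaining reaches the level where marginal profit last exceeds marginal spark damage.
That holds through level 3 (420 ≥ 359) but not at 4 (371 < 432).

3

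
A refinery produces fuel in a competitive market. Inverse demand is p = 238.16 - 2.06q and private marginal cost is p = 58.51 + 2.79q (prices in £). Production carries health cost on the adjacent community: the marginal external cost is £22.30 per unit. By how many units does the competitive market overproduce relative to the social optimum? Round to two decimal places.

4.60 units

Market equilibrium (private): 58.51 + 2.79q = 238.16 - 2.06q → q_m = 37.0412.
Social marginal cost = private MC + MEC = 80.81 + 2.79q.
Set SMC = demand: 80.81 + 2.79q = 238.16 - 2.06q → q* = 32.4433.
Gap = |37.0412 − 32.4433| = 4.5979.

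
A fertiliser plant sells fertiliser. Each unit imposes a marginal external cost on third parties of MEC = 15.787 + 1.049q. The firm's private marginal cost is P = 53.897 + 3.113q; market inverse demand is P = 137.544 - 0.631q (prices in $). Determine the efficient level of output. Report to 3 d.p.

Social marginal cost = private MC + MEC = 69.684 + 4.162q.
Set SMC = demand: 69.684 + 4.162q = 137.544 - 0.631q → q* = 14.1581.

q* = 14.158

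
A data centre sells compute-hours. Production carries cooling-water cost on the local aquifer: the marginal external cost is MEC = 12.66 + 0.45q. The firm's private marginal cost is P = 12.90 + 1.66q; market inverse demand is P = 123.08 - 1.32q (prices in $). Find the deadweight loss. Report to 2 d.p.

Market equilibrium (private): 12.90 + 1.66q = 123.08 - 1.32q → q_m = 36.9732.
Social marginal cost = private MC + MEC = 25.56 + 2.11q.
Set SMC = demand: 25.56 + 2.11q = 123.08 - 1.32q → q* = 28.4315.
Height of the DWL triangle at q_m is SMC(q_m) − demand(q_m) = MEC(q_m) = 29.2979.
DWL = ½ × 8.5417 × 29.2979 = 125.1269.

DWL = $125.13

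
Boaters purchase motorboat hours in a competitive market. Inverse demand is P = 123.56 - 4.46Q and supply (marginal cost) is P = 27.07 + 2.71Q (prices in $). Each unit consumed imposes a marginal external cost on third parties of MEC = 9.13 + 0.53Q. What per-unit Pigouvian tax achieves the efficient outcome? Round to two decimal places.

Social marginal benefit = demand − MEC = 114.43 - 4.99Q.
Set SMB = MC: 114.43 - 4.99Q = 27.07 + 2.71Q → Q* = 11.3455.
The Pigouvian tax equals MEC at Q*: 9.13 + 0.53×11.3455 = 15.1431.

tax = $15.14 per unit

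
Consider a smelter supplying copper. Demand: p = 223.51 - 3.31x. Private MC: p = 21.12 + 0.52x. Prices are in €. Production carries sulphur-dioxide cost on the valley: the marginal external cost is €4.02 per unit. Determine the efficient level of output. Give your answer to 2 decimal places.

Social marginal cost = private MC + MEC = 25.14 + 0.52x.
Set SMC = demand: 25.14 + 0.52x = 223.51 - 3.31x → x* = 51.7937.

x* = 51.79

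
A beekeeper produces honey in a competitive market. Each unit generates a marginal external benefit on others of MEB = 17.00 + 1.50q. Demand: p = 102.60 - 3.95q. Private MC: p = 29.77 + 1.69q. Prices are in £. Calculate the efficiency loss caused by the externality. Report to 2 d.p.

DWL = £159.75

Market equilibrium (private): 29.77 + 1.69q = 102.60 - 3.95q → q_m = 12.9131.
Social marginal cost = private MC − MEB = 12.77 + 0.19q.
Set SMC = demand: 12.77 + 0.19q = 102.60 - 3.95q → q* = 21.6981.
Between q* and q_m the wedge demand − SMC runs linearly from 0 to MEB(q_m), so the loss is a triangle.
DWL = ½ × 8.7850 × 36.3697 = 159.7539.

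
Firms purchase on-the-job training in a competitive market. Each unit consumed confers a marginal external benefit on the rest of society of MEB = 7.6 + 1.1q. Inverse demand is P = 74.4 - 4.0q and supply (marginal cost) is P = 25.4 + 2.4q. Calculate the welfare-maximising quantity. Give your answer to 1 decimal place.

q* = 10.7

Social marginal benefit = demand + MEB = 82.0 - 2.9q.
Set SMB = MC: 82.0 - 2.9q = 25.4 + 2.4q → q* = 10.6792.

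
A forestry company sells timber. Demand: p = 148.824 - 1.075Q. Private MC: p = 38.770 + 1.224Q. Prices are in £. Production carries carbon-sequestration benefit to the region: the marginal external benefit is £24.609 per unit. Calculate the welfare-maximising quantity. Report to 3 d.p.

Social marginal cost = private MC − MEB = 14.161 + 1.224Q.
Set SMC = demand: 14.161 + 1.224Q = 148.824 - 1.075Q → Q* = 58.5746.

Q* = 58.575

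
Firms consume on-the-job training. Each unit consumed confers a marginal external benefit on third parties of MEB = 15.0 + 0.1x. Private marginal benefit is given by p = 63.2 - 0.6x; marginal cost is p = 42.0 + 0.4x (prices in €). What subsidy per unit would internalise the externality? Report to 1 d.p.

subsidy = €19.0 per unit

Social marginal benefit = demand + MEB = 78.2 - 0.5x.
Set SMB = MC: 78.2 - 0.5x = 42.0 + 0.4x → x* = 40.2222.
The Pigouvian subsidy equals MEB at x*: 15.0 + 0.1×40.2222 = 19.0222.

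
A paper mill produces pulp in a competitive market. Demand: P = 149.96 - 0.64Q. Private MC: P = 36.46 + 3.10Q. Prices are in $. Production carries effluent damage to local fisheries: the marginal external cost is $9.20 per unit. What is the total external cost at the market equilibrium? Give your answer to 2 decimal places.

$279.20

Market equilibrium (private): 36.46 + 3.10Q = 149.96 - 0.64Q → Q_m = 30.3476.
Total external cost = MEC × Q_m = 9.20 × 30.3476 = 279.1979.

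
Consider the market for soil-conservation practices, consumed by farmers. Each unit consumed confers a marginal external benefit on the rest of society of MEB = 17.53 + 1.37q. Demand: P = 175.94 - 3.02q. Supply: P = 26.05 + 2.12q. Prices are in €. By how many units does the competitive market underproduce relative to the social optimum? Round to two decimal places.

15.25 units

Market equilibrium (private): 26.05 + 2.12q = 175.94 - 3.02q → q_m = 29.1615.
Social marginal benefit = demand + MEB = 193.47 - 1.65q.
Set SMB = MC: 193.47 - 1.65q = 26.05 + 2.12q → q* = 44.4085.
Gap = |29.1615 − 44.4085| = 15.2470.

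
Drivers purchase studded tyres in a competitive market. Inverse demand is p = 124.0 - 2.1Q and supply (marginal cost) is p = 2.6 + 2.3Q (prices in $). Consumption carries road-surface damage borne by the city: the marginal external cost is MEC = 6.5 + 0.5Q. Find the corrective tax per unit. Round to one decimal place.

Social marginal benefit = demand − MEC = 117.5 - 2.6Q.
Set SMB = MC: 117.5 - 2.6Q = 2.6 + 2.3Q → Q* = 23.4490.
The Pigouvian tax equals MEC at Q*: 6.5 + 0.5×23.4490 = 18.2245.

tax = $18.2 per unit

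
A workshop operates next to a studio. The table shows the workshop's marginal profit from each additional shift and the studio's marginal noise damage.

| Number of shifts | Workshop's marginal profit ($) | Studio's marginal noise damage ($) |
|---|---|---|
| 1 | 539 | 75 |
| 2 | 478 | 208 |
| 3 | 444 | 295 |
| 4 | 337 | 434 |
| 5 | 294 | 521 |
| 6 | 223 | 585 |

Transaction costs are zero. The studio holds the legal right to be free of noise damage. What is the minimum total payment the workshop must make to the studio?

Efficient level: marginal profit ≥ marginal noise damage through level 3, so k* = 3.
With the studio holding the right, the workshop must at least compensate total damage at k*: 75 + 208 + 295 = 578.

$578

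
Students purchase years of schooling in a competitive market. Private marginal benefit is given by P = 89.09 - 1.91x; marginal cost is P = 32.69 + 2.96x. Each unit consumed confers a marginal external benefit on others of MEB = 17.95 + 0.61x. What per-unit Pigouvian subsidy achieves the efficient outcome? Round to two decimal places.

subsidy = 28.60 per unit

Social marginal benefit = demand + MEB = 107.04 - 1.30x.
Set SMB = MC: 107.04 - 1.30x = 32.69 + 2.96x → x* = 17.4531.
The Pigouvian subsidy equals MEB at x*: 17.95 + 0.61×17.4531 = 28.5964.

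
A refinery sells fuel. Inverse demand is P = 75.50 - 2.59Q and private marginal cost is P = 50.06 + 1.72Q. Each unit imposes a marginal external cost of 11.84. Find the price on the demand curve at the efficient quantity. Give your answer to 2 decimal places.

Social marginal cost = private MC + MEC = 61.90 + 1.72Q.
Set SMC = demand: 61.90 + 1.72Q = 75.50 - 2.59Q → Q* = 3.1555.
Consumer price on the demand curve at Q*: 75.50 − 2.59×3.1555 = 67.3273.

P = 67.33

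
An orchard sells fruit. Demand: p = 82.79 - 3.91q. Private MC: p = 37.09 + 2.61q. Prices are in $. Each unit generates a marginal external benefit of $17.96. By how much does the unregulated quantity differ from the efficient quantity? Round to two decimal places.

2.75 units

Market equilibrium (private): 37.09 + 2.61q = 82.79 - 3.91q → q_m = 7.0092.
Social marginal cost = private MC − MEB = 19.13 + 2.61q.
Set SMC = demand: 19.13 + 2.61q = 82.79 - 3.91q → q* = 9.7638.
Gap = |7.0092 − 9.7638| = 2.7546.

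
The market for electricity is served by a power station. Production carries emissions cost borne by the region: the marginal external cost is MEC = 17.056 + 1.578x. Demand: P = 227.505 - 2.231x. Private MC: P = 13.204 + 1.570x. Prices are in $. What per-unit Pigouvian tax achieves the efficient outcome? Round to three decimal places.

tax = $74.920 per unit

Social marginal cost = private MC + MEC = 30.260 + 3.148x.
Set SMC = demand: 30.260 + 3.148x = 227.505 - 2.231x → x* = 36.6695.
The Pigouvian tax equals MEC at x*: 17.056 + 1.578×36.6695 = 74.9205.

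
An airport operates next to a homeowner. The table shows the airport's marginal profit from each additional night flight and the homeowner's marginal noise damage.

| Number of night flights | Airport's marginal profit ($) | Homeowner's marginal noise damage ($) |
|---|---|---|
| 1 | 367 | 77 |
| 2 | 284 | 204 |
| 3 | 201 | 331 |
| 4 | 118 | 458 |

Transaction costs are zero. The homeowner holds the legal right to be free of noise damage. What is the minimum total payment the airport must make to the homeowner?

Efficient level: marginal profit ≥ marginal noise damage through level 2, so k* = 2.
With the homeowner holding the right, the airport must at least compensate total damage at k*: 77 + 204 = 281.

$281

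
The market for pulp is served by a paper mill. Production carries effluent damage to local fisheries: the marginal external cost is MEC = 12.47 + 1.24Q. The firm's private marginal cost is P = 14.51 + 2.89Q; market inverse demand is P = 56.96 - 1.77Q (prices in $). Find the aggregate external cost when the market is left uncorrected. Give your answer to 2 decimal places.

Market equilibrium (private): 14.51 + 2.89Q = 56.96 - 1.77Q → Q_m = 9.1094.
Total external cost = ∫₀^{Q_m} (12.47 + 1.24Q) dQ = 12.47×9.1094 + ½×1.24×9.1094² = 165.0425.

$165.04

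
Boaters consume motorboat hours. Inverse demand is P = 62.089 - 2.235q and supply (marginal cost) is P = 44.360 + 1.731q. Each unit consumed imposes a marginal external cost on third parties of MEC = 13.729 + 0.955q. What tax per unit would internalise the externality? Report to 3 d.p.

tax = 14.505 per unit

Social marginal benefit = demand − MEC = 48.360 - 3.190q.
Set SMB = MC: 48.360 - 3.190q = 44.360 + 1.731q → q* = 0.8128.
The Pigouvian tax equals MEC at q*: 13.729 + 0.955×0.8128 = 14.5052.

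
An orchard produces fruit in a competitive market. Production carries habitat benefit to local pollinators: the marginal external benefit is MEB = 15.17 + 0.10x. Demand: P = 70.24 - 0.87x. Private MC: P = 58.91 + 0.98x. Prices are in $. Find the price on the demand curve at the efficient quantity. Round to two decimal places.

P = $57.07

Social marginal cost = private MC − MEB = 43.74 + 0.88x.
Set SMC = demand: 43.74 + 0.88x = 70.24 - 0.87x → x* = 15.1429.
Consumer price on the demand curve at x*: 70.24 − 0.87×15.1429 = 57.0657.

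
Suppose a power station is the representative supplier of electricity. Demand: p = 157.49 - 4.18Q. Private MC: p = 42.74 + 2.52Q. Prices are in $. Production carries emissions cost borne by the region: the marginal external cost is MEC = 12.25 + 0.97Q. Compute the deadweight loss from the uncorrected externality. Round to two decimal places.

DWL = $54.31

Market equilibrium (private): 42.74 + 2.52Q = 157.49 - 4.18Q → Q_m = 17.1269.
Social marginal cost = private MC + MEC = 54.99 + 3.49Q.
Set SMC = demand: 54.99 + 3.49Q = 157.49 - 4.18Q → Q* = 13.3638.
The welfare-loss triangle has base |Q_m − Q*| and height MEC(Q_m) (the vertical gap between SMC and demand is zero at Q* and MEC at Q_m).
DWL = ½ × 3.7631 × 28.8631 = 54.3074.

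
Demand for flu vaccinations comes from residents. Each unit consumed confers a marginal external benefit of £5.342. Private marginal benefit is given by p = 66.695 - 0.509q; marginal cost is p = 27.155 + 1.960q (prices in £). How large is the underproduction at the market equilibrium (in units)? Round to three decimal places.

2.164 units

Market equilibrium (private): 27.155 + 1.960q = 66.695 - 0.509q → q_m = 16.0146.
Social marginal benefit = demand + MEB = 72.037 - 0.509q.
Set SMB = MC: 72.037 - 0.509q = 27.155 + 1.960q → q* = 18.1782.
Gap = |16.0146 − 18.1782| = 2.1636.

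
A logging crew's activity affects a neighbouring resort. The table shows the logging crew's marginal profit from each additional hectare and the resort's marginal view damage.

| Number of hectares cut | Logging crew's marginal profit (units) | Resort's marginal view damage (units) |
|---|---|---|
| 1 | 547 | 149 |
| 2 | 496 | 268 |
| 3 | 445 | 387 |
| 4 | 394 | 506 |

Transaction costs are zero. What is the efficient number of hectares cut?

Bargaining reaches the level where marginal profit last exceeds marginal view damage.
That holds through level 3 (445 ≥ 387) but not at 4 (394 < 506).

3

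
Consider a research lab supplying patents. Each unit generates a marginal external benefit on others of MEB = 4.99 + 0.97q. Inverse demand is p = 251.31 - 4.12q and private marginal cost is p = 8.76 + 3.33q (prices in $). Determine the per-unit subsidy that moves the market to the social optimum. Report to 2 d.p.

Social marginal cost = private MC − MEB = 3.77 + 2.36q.
Set SMC = demand: 3.77 + 2.36q = 251.31 - 4.12q → q* = 38.2006.
The Pigouvian subsidy equals MEB at q*: 4.99 + 0.97×38.2006 = 42.0446.

subsidy = $42.04 per unit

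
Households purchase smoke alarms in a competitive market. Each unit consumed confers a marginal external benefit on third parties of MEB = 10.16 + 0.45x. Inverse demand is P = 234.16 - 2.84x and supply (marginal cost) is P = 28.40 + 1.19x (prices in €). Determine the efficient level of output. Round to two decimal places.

x* = 60.31

Social marginal benefit = demand + MEB = 244.32 - 2.39x.
Set SMB = MC: 244.32 - 2.39x = 28.40 + 1.19x → x* = 60.3128.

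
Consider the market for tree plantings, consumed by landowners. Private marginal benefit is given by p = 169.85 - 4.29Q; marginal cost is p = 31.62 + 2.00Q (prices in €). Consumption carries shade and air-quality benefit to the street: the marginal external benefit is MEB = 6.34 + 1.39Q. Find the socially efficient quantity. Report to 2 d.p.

Q* = 29.50

Social marginal benefit = demand + MEB = 176.19 - 2.90Q.
Set SMB = MC: 176.19 - 2.90Q = 31.62 + 2.00Q → Q* = 29.5041.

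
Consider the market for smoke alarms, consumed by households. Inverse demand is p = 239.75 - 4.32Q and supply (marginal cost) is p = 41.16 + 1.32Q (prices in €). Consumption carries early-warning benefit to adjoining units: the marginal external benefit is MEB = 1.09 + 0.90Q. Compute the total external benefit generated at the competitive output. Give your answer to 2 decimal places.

Market equilibrium (private): 41.16 + 1.32Q = 239.75 - 4.32Q → Q_m = 35.2110.
Total external benefit = ∫₀^{Q_m} (1.09 + 0.90Q) dQ = 1.09×35.2110 + ½×0.90×35.2110² = 596.2965.

€596.30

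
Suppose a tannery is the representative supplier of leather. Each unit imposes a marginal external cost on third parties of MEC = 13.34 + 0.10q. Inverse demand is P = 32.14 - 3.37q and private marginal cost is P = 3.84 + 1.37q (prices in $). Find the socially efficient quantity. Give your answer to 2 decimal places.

q* = 3.09

Social marginal cost = private MC + MEC = 17.18 + 1.47q.
Set SMC = demand: 17.18 + 1.47q = 32.14 - 3.37q → q* = 3.0909.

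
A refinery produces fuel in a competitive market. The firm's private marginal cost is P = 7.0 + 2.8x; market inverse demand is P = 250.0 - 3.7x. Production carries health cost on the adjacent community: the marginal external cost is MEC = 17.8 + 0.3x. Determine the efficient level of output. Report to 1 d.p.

Social marginal cost = private MC + MEC = 24.8 + 3.1x.
Set SMC = demand: 24.8 + 3.1x = 250.0 - 3.7x → x* = 33.1176.

x* = 33.1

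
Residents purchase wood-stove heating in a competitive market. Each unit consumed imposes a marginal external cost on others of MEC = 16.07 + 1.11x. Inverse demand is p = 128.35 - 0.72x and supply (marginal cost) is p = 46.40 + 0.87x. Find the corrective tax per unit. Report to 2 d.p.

Social marginal benefit = demand − MEC = 112.28 - 1.83x.
Set SMB = MC: 112.28 - 1.83x = 46.40 + 0.87x → x* = 24.4000.
The Pigouvian tax equals MEC at x*: 16.07 + 1.11×24.4000 = 43.1540.

tax = 43.15 per unit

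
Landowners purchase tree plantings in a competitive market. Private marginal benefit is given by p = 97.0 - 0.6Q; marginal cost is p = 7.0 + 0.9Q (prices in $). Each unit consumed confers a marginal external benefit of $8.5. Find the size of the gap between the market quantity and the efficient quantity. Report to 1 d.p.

5.7 units

Market equilibrium (private): 7.0 + 0.9Q = 97.0 - 0.6Q → Q_m = 60.0000.
Social marginal benefit = demand + MEB = 105.5 - 0.6Q.
Set SMB = MC: 105.5 - 0.6Q = 7.0 + 0.9Q → Q* = 65.6667.
Gap = |60.0000 − 65.6667| = 5.6667.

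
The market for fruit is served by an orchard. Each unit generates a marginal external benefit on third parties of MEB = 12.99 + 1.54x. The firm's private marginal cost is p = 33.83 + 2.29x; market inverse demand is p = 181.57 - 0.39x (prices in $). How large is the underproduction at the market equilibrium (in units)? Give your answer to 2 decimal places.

85.86 units

Market equilibrium (private): 33.83 + 2.29x = 181.57 - 0.39x → x_m = 55.1269.
Social marginal cost = private MC − MEB = 20.84 + 0.75x.
Set SMC = demand: 20.84 + 0.75x = 181.57 - 0.39x → x* = 140.9912.
Gap = |55.1269 − 140.9912| = 85.8643.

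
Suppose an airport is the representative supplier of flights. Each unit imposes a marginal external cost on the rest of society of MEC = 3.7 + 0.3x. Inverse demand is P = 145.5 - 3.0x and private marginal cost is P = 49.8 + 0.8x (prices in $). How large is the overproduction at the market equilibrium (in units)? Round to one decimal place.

Market equilibrium (private): 49.8 + 0.8x = 145.5 - 3.0x → x_m = 25.1842.
Social marginal cost = private MC + MEC = 53.5 + 1.1x.
Set SMC = demand: 53.5 + 1.1x = 145.5 - 3.0x → x* = 22.4390.
Gap = |25.1842 − 22.4390| = 2.7452.

2.7 units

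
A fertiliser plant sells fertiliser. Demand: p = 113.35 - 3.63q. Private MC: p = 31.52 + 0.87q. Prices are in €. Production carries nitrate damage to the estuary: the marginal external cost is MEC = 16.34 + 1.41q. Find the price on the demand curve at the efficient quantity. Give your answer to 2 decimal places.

P = €73.13

Social marginal cost = private MC + MEC = 47.86 + 2.28q.
Set SMC = demand: 47.86 + 2.28q = 113.35 - 3.63q → q* = 11.0812.
Consumer price on the demand curve at q*: 113.35 − 3.63×11.0812 = 73.1252.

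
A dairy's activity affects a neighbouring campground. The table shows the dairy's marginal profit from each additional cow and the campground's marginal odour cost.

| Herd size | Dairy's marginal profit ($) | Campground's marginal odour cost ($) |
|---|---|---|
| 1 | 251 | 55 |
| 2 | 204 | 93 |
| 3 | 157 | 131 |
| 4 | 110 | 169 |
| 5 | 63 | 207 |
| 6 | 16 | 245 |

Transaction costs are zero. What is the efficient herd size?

3

Bargaining reaches the level where marginal profit last exceeds marginal odour cost.
That holds through level 3 (157 ≥ 131) but not at 4 (110 < 169).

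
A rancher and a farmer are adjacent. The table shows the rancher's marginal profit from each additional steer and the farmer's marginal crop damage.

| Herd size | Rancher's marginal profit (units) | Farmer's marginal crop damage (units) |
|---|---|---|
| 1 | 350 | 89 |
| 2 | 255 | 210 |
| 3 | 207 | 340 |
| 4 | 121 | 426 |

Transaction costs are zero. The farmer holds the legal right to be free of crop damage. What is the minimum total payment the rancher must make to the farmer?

Efficient level: marginal profit ≥ marginal crop damage through level 2, so k* = 2.
With the farmer holding the right, the rancher must at least compensate total damage at k*: 89 + 210 = 299.

299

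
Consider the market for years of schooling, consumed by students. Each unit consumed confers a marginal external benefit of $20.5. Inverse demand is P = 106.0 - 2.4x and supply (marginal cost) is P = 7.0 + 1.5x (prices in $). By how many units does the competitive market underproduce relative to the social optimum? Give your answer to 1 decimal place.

Market equilibrium (private): 7.0 + 1.5x = 106.0 - 2.4x → x_m = 25.3846.
Social marginal benefit = demand + MEB = 126.5 - 2.4x.
Set SMB = MC: 126.5 - 2.4x = 7.0 + 1.5x → x* = 30.6410.
Gap = |25.3846 − 30.6410| = 5.2564.

5.3 units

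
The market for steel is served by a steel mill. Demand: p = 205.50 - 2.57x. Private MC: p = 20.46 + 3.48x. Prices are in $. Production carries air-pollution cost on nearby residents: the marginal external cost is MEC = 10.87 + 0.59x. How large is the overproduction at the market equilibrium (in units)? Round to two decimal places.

4.35 units

Market equilibrium (private): 20.46 + 3.48x = 205.50 - 2.57x → x_m = 30.5851.
Social marginal cost = private MC + MEC = 31.33 + 4.07x.
Set SMC = demand: 31.33 + 4.07x = 205.50 - 2.57x → x* = 26.2304.
Gap = |30.5851 − 26.2304| = 4.3547.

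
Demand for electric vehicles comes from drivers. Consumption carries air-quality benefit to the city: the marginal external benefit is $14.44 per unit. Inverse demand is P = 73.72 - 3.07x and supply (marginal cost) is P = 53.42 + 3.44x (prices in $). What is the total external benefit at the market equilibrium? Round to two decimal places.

Market equilibrium (private): 53.42 + 3.44x = 73.72 - 3.07x → x_m = 3.1183.
Total external benefit = MEB × x_m = 14.44 × 3.1183 = 45.0283.

$45.03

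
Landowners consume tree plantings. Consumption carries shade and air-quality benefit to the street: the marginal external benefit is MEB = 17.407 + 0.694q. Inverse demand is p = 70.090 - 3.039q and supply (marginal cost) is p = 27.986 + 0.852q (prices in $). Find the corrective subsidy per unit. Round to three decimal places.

Social marginal benefit = demand + MEB = 87.497 - 2.345q.
Set SMB = MC: 87.497 - 2.345q = 27.986 + 0.852q → q* = 18.6146.
The Pigouvian subsidy equals MEB at q*: 17.407 + 0.694×18.6146 = 30.3255.

subsidy = $30.326 per unit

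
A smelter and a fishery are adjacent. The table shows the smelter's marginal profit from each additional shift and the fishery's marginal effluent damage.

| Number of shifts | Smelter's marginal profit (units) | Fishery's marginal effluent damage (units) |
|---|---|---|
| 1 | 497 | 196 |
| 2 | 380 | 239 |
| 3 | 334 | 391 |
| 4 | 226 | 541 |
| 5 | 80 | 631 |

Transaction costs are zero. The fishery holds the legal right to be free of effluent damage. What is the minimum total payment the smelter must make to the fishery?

Efficient level: marginal profit ≥ marginal effluent damage through level 2, so k* = 2.
With the fishery holding the right, the smelter must at least compensate total damage at k*: 196 + 239 = 435.

435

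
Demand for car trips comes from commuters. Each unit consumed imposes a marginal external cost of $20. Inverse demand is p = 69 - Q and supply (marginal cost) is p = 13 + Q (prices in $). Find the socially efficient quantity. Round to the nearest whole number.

Social marginal benefit = demand − MEC = 49 - Q.
Set SMB = MC: 49 - Q = 13 + Q → Q* = 18.0000.

Q* = 18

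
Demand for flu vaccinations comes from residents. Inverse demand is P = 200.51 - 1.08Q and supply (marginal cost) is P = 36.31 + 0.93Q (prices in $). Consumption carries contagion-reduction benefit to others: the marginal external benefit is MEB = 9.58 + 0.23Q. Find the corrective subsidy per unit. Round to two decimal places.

subsidy = $32.03 per unit

Social marginal benefit = demand + MEB = 210.09 - 0.85Q.
Set SMB = MC: 210.09 - 0.85Q = 36.31 + 0.93Q → Q* = 97.6292.
The Pigouvian subsidy equals MEB at Q*: 9.58 + 0.23×97.6292 = 32.0347.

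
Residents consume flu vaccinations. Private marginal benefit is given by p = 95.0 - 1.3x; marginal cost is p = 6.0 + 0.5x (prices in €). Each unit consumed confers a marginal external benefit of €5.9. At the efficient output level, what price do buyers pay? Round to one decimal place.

Social marginal benefit = demand + MEB = 100.9 - 1.3x.
Set SMB = MC: 100.9 - 1.3x = 6.0 + 0.5x → x* = 52.7222.
Consumer price on the demand curve at x*: 95.0 − 1.3×52.7222 = 26.4611.

P = €26.5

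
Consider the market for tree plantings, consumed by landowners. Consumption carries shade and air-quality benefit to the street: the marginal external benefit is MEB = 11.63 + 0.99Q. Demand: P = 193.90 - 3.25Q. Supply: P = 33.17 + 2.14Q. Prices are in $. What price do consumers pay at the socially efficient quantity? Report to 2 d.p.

Social marginal benefit = demand + MEB = 205.53 - 2.26Q.
Set SMB = MC: 205.53 - 2.26Q = 33.17 + 2.14Q → Q* = 39.1727.
Consumer price on the demand curve at Q*: 193.90 − 3.25×39.1727 = 66.5887.

P = $66.59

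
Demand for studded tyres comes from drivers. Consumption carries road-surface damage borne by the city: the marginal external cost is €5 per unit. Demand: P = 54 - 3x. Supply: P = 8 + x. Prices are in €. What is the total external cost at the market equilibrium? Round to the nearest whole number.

Market equilibrium (private): 8 + x = 54 - 3x → x_m = 11.5000.
Total external cost = MEC × x_m = 5 × 11.5000 = 57.5000.

€58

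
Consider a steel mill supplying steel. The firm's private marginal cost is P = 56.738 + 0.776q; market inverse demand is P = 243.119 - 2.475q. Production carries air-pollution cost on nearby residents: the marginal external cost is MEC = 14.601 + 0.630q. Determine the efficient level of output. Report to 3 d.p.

Social marginal cost = private MC + MEC = 71.339 + 1.406q.
Set SMC = demand: 71.339 + 1.406q = 243.119 - 2.475q → q* = 44.2618.

q* = 44.262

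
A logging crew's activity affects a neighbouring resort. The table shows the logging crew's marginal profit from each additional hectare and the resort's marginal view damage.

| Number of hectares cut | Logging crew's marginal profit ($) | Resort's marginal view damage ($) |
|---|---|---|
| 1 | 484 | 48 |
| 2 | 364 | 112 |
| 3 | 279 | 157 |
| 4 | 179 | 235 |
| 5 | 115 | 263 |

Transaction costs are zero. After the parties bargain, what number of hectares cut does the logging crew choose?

Bargaining reaches the level where marginal profit last exceeds marginal view damage.
That holds through level 3 (279 ≥ 157) but not at 4 (179 < 235).

3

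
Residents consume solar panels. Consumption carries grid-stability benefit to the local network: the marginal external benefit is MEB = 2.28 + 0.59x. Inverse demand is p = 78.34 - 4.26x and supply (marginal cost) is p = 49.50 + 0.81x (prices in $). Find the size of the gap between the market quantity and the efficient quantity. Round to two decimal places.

1.26 units

Market equilibrium (private): 49.50 + 0.81x = 78.34 - 4.26x → x_m = 5.6884.
Social marginal benefit = demand + MEB = 80.62 - 3.67x.
Set SMB = MC: 80.62 - 3.67x = 49.50 + 0.81x → x* = 6.9464.
Gap = |5.6884 − 6.9464| = 1.2580.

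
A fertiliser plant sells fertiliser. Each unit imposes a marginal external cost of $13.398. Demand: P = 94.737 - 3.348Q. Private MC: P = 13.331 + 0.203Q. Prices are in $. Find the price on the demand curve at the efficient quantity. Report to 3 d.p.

P = $30.617

Social marginal cost = private MC + MEC = 26.729 + 0.203Q.
Set SMC = demand: 26.729 + 0.203Q = 94.737 - 3.348Q → Q* = 19.1518.
Consumer price on the demand curve at Q*: 94.737 − 3.348×19.1518 = 30.6168.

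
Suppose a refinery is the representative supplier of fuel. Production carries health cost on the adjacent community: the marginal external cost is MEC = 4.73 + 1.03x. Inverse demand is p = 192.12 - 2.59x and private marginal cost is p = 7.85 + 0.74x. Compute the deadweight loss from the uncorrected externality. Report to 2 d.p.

DWL = 436.94

Market equilibrium (private): 7.85 + 0.74x = 192.12 - 2.59x → x_m = 55.3363.
Social marginal cost = private MC + MEC = 12.58 + 1.77x.
Set SMC = demand: 12.58 + 1.77x = 192.12 - 2.59x → x* = 41.1789.
Between x* and x_m the wedge SMC − demand runs linearly from 0 to MEC(x_m), so the loss is a triangle.
DWL = ½ × 14.1574 × 61.7264 = 436.9427.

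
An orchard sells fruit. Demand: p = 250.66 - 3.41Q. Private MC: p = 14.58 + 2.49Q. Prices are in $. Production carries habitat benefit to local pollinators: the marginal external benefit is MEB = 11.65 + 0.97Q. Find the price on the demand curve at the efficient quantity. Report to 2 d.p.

Social marginal cost = private MC − MEB = 2.93 + 1.52Q.
Set SMC = demand: 2.93 + 1.52Q = 250.66 - 3.41Q → Q* = 50.2495.
Consumer price on the demand curve at Q*: 250.66 − 3.41×50.2495 = 79.3092.

P = $79.31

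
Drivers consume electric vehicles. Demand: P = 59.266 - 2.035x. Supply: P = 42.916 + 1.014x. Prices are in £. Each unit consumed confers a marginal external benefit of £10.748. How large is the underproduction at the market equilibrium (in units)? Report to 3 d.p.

Market equilibrium (private): 42.916 + 1.014x = 59.266 - 2.035x → x_m = 5.3624.
Social marginal benefit = demand + MEB = 70.014 - 2.035x.
Set SMB = MC: 70.014 - 2.035x = 42.916 + 1.014x → x* = 8.8875.
Gap = |5.3624 − 8.8875| = 3.5251.

3.525 units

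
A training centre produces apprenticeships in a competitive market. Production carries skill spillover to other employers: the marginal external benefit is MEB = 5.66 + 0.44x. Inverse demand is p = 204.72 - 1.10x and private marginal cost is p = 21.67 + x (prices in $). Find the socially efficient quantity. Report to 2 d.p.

Social marginal cost = private MC − MEB = 16.01 + 0.56x.
Set SMC = demand: 16.01 + 0.56x = 204.72 - 1.10x → x* = 113.6807.

x* = 113.68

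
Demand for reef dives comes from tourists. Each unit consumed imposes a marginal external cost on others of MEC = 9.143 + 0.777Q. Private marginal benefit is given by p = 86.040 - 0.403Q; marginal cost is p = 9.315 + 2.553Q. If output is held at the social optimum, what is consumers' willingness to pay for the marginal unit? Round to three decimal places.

Social marginal benefit = demand − MEC = 76.897 - 1.180Q.
Set SMB = MC: 76.897 - 1.180Q = 9.315 + 2.553Q → Q* = 18.1039.
Consumer price on the demand curve at Q*: 86.040 − 0.403×18.1039 = 78.7441.

P = 78.744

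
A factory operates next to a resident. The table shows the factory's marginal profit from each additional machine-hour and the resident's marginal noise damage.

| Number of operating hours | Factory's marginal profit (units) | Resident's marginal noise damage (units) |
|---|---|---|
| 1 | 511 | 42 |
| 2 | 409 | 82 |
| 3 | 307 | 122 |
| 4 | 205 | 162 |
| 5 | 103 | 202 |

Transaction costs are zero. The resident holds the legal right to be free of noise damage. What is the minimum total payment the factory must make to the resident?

408

Efficient level: marginal profit ≥ marginal noise damage through level 4, so k* = 4.
With the resident holding the right, the factory must at least compensate total damage at k*: 42 + 82 + 122 + 162 = 408.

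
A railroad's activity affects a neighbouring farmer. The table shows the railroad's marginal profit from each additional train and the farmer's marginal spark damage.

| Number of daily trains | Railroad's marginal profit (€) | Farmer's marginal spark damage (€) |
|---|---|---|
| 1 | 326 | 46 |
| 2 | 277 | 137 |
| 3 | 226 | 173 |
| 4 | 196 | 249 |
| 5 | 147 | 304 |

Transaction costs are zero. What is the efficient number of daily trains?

Bargaining reaches the level where marginal profit last exceeds marginal spark damage.
That holds through level 3 (226 ≥ 173) but not at 4 (196 < 249).

3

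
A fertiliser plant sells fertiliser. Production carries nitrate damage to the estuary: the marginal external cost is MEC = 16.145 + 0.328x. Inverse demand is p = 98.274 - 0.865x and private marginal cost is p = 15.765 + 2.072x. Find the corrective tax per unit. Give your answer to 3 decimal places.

Social marginal cost = private MC + MEC = 31.910 + 2.400x.
Set SMC = demand: 31.910 + 2.400x = 98.274 - 0.865x → x* = 20.3259.
The Pigouvian tax equals MEC at x*: 16.145 + 0.328×20.3259 = 22.8119.

tax = 22.812 per unit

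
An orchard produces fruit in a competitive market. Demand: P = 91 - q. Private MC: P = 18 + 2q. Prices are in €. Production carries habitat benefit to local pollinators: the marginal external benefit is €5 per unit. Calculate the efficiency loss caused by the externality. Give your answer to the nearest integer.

Market equilibrium (private): 18 + 2q = 91 - q → q_m = 24.3333.
Social marginal cost = private MC − MEB = 13 + 2q.
Set SMC = demand: 13 + 2q = 91 - q → q* = 26.0000.
The welfare-loss triangle has base |q_m − q*| and height MEB(q_m) (the vertical gap between SMC and demand is zero at q* and MEB at q_m).
DWL = ½ × 1.6667 × 5.0000 = 4.1668.

DWL = €4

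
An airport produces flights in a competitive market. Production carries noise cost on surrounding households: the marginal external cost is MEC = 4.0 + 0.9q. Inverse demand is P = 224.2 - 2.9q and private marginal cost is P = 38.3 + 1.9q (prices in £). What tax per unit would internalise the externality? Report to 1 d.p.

Social marginal cost = private MC + MEC = 42.3 + 2.8q.
Set SMC = demand: 42.3 + 2.8q = 224.2 - 2.9q → q* = 31.9123.
The Pigouvian tax equals MEC at q*: 4.0 + 0.9×31.9123 = 32.7211.

tax = £32.7 per unit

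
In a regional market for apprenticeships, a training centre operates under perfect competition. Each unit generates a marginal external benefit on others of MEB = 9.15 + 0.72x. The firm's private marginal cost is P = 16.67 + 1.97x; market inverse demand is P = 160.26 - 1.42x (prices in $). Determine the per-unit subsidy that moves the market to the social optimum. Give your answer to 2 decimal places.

subsidy = $50.34 per unit

Social marginal cost = private MC − MEB = 7.52 + 1.25x.
Set SMC = demand: 7.52 + 1.25x = 160.26 - 1.42x → x* = 57.2060.
The Pigouvian subsidy equals MEB at x*: 9.15 + 0.72×57.2060 = 50.3383.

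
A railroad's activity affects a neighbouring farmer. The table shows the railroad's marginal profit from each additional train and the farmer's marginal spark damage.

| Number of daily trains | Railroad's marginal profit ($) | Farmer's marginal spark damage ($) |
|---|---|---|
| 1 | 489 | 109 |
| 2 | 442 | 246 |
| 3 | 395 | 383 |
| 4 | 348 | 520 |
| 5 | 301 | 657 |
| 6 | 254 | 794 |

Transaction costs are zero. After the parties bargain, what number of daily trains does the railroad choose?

3

Bargaining reaches the level where marginal profit last exceeds marginal spark damage.
That holds through level 3 (395 ≥ 383) but not at 4 (348 < 520).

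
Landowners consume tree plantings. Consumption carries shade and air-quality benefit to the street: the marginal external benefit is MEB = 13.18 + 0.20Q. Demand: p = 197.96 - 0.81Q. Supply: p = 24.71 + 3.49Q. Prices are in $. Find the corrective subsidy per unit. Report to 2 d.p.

Social marginal benefit = demand + MEB = 211.14 - 0.61Q.
Set SMB = MC: 211.14 - 0.61Q = 24.71 + 3.49Q → Q* = 45.4707.
The Pigouvian subsidy equals MEB at Q*: 13.18 + 0.20×45.4707 = 22.2741.

subsidy = $22.27 per unit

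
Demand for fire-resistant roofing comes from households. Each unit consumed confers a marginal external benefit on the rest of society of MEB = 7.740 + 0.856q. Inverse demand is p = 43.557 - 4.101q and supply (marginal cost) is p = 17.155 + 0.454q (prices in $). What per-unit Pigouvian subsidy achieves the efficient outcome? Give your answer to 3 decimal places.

Social marginal benefit = demand + MEB = 51.297 - 3.245q.
Set SMB = MC: 51.297 - 3.245q = 17.155 + 0.454q → q* = 9.2301.
The Pigouvian subsidy equals MEB at q*: 7.740 + 0.856×9.2301 = 15.6410.

subsidy = $15.641 per unit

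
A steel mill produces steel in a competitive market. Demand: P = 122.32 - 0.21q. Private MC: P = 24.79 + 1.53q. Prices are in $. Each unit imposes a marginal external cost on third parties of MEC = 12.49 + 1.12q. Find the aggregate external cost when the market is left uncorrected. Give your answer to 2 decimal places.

$2459.49

Market equilibrium (private): 24.79 + 1.53q = 122.32 - 0.21q → q_m = 56.0517.
Total external cost = ∫₀^{q_m} (12.49 + 1.12q) dq = 12.49×56.0517 + ½×1.12×56.0517² = 2459.4899.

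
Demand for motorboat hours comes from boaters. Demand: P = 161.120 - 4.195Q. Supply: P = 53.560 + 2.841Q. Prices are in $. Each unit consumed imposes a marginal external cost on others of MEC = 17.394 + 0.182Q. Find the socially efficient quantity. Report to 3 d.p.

Q* = 12.492

Social marginal benefit = demand − MEC = 143.726 - 4.377Q.
Set SMB = MC: 143.726 - 4.377Q = 53.560 + 2.841Q → Q* = 12.4918.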